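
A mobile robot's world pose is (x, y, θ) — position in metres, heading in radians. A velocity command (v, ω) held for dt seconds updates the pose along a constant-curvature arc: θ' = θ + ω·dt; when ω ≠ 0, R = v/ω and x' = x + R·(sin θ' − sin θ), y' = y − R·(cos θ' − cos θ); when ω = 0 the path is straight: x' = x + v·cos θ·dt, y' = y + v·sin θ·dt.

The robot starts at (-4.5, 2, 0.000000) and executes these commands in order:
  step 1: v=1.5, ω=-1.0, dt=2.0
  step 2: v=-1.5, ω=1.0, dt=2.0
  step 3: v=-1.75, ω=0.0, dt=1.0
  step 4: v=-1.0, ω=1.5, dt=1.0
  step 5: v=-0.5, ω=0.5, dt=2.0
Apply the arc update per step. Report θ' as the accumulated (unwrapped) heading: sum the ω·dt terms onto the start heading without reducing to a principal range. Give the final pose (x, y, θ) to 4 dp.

(-6.5160, 0.5086, 2.5000)

step 1: θ'=-2.0000 (R=-1.5000) → pose (-3.1361, -0.1242, -2.0000)
step 2: θ'=0.0000 (R=-1.5000) → pose (-4.5000, 2.0000, 0.0000)
step 3: θ'=0.0000 (straight) → pose (-6.2500, 2.0000, 0.0000)
step 4: θ'=1.5000 (R=-0.6667) → pose (-6.9150, 1.3805, 1.5000)
step 5: θ'=2.5000 (R=-1.0000) → pose (-6.5160, 0.5086, 2.5000)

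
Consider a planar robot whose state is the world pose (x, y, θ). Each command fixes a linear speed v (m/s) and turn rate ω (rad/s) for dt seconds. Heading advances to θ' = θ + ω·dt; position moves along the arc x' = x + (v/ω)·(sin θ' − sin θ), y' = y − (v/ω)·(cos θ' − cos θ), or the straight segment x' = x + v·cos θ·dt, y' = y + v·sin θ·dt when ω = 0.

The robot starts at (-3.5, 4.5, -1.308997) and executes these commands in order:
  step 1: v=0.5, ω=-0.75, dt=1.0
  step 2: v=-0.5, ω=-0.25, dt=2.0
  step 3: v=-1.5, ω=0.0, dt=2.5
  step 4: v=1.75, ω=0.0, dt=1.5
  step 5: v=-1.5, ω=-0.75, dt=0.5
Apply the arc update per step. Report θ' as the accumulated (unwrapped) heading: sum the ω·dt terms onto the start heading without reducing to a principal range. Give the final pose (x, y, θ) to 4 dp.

step 1: θ'=-2.0590 (R=-0.6667) → pose (-3.5552, 4.0148, -2.0590)
step 2: θ'=-2.5590 (R=2.0000) → pose (-2.8892, 4.7468, -2.5590)
step 3: θ'=-2.5590 (straight) → pose (0.2422, 6.8100, -2.5590)
step 4: θ'=-2.5590 (straight) → pose (-1.9498, 5.3657, -2.5590)
step 5: θ'=-2.9340 (R=2.0000) → pose (-1.2616, 5.6527, -2.9340)

(-1.2616, 5.6527, -2.9340)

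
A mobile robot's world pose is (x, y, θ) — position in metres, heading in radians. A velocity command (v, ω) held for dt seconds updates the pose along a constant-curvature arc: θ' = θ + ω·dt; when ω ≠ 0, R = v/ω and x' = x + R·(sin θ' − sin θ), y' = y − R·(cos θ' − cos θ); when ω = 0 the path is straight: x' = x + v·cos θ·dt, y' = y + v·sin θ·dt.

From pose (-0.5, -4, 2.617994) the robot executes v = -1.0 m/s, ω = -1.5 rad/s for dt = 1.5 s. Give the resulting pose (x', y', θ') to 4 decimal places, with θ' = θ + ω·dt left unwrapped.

θ' = 2.6180 + -1.5·1.5 = 0.3680
R = v/ω = -1.0/-1.5 = 0.6667
x' = -0.5 + 0.6667·(sin 0.3680 − sin 2.6180) = -0.5935
y' = -4 − 0.6667·(cos 0.3680 − cos 2.6180) = -5.1994

(-0.5935, -5.1994, 0.3680)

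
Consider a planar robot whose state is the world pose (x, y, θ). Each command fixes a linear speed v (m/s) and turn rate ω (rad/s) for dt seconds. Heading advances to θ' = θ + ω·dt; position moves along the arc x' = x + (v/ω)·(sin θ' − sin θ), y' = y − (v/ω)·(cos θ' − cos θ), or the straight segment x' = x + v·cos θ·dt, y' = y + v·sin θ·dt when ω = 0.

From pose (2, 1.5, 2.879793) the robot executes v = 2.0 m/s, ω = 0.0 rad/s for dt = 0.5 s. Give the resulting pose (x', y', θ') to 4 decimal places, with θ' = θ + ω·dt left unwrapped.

(1.0341, 1.7588, 2.8798)

θ' = 2.8798 + 0.0·0.5 = 2.8798
ω = 0 → straight: x' = 2 + 2.0·cos(2.8798)·0.5 = 1.0341
y' = 1.5 + 2.0·sin(2.8798)·0.5 = 1.7588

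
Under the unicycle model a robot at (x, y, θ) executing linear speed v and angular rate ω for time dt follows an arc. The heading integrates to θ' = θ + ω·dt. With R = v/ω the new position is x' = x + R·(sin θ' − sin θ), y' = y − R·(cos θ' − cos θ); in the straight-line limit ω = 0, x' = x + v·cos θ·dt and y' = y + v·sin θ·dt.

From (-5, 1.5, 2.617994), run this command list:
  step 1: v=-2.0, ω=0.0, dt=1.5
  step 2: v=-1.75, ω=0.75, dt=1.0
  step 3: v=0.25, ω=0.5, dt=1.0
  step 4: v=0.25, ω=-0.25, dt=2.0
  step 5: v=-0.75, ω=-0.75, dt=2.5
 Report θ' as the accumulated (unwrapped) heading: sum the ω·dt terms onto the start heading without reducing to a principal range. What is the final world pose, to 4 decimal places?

(-0.1496, -1.6456, 1.4930)

step 1: θ'=2.6180 (straight) → pose (-2.4019, 0.0000, 2.6180)
step 2: θ'=3.3680 (R=-2.3333) → pose (-0.7115, -0.2531, 3.3680)
step 3: θ'=3.8680 (R=0.5000) → pose (-0.9313, -0.3665, 3.8680)
step 4: θ'=3.3680 (R=-1.0000) → pose (-1.3711, -0.5934, 3.3680)
step 5: θ'=1.4930 (R=1.0000) → pose (-0.1496, -1.6456, 1.4930)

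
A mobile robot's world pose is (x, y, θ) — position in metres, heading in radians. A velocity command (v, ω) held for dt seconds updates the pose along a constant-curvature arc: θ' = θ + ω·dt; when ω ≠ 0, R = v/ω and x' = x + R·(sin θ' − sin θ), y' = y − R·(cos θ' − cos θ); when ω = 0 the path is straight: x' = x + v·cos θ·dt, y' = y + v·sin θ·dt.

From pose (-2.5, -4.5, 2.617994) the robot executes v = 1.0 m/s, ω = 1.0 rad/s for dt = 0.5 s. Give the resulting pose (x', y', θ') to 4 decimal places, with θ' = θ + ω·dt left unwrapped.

(-2.9764, -4.3663, 3.1180)

θ' = 2.6180 + 1.0·0.5 = 3.1180
R = v/ω = 1.0/1.0 = 1.0000
x' = -2.5 + 1.0000·(sin 3.1180 − sin 2.6180) = -2.9764
y' = -4.5 − 1.0000·(cos 3.1180 − cos 2.6180) = -4.3663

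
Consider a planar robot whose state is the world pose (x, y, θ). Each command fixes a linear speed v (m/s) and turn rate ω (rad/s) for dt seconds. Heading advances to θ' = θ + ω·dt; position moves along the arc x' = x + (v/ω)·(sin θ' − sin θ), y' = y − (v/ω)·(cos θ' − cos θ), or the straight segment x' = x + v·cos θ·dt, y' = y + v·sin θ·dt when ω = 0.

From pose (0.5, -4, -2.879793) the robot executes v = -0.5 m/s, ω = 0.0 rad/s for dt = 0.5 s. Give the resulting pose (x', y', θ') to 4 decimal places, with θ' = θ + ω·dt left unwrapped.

θ' = -2.8798 + 0.0·0.5 = -2.8798
ω = 0 → straight: x' = 0.5 + -0.5·cos(-2.8798)·0.5 = 0.7415
y' = -4 + -0.5·sin(-2.8798)·0.5 = -3.9353

(0.7415, -3.9353, -2.8798)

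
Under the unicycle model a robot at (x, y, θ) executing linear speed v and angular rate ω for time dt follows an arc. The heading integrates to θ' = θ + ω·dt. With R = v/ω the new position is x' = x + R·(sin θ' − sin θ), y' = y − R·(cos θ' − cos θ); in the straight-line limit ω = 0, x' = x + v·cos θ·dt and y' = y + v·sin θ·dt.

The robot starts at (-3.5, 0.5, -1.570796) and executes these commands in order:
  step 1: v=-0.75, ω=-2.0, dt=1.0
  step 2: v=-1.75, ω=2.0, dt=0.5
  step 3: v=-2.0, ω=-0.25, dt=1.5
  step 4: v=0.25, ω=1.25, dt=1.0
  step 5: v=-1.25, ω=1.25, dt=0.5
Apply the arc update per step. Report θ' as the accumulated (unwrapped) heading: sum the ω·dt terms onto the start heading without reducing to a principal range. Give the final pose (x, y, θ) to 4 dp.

step 1: θ'=-3.5708 (R=0.3750) → pose (-2.9689, 0.8410, -3.5708)
step 2: θ'=-2.5708 (R=-0.8750) → pose (-2.1321, 0.9003, -2.5708)
step 3: θ'=-2.9458 (R=8.0000) → pose (0.6340, 2.0157, -2.9458)
step 4: θ'=-1.6958 (R=0.2000) → pose (0.4745, 1.8445, -1.6958)
step 5: θ'=-1.0708 (R=-1.0000) → pose (0.3598, 2.4486, -1.0708)

(0.3598, 2.4486, -1.0708)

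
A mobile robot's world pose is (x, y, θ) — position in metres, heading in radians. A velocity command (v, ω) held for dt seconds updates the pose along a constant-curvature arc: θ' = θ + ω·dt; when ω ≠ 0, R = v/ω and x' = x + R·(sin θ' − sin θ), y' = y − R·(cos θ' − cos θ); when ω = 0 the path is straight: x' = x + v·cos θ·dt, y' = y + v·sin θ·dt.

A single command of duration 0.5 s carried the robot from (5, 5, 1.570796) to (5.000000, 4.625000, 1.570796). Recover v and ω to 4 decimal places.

Δθ = 1.570796 − 1.570796 = 0.000000
ω = Δθ/dt = 0.000000/0.5 = 0.0000
ω = 0 → v = (Δx·cos θ + Δy·sin θ)/dt = -0.7500

v = -0.7500, ω = 0.0000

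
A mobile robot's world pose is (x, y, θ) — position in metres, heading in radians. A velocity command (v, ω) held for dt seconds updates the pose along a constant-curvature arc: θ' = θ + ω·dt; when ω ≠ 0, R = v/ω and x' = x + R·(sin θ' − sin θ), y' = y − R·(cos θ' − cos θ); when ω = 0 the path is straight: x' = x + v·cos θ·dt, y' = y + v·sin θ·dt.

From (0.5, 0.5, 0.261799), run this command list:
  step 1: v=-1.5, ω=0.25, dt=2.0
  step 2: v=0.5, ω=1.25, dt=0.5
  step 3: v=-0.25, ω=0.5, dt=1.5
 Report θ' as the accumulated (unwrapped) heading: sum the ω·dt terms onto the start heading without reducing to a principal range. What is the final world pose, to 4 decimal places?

(-1.9017, -1.0973, 2.1368)

step 1: θ'=0.7618 (R=-6.0000) → pose (-2.0884, -0.9540, 0.7618)
step 2: θ'=1.3868 (R=0.4000) → pose (-1.9713, -0.7377, 1.3868)
step 3: θ'=2.1368 (R=-0.5000) → pose (-1.9017, -1.0973, 2.1368)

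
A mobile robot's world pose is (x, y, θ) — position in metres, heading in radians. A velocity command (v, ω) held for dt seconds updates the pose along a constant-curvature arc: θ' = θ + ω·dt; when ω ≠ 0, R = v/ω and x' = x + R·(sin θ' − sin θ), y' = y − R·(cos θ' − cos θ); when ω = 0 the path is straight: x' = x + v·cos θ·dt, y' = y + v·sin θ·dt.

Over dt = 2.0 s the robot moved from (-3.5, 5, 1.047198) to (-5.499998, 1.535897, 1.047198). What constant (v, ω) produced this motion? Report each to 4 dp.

Δθ = 1.047198 − 1.047198 = 0.000000
ω = Δθ/dt = 0.000000/2.0 = 0.0000
ω = 0 → v = (Δx·cos θ + Δy·sin θ)/dt = -2.0000

v = -2.0000, ω = 0.0000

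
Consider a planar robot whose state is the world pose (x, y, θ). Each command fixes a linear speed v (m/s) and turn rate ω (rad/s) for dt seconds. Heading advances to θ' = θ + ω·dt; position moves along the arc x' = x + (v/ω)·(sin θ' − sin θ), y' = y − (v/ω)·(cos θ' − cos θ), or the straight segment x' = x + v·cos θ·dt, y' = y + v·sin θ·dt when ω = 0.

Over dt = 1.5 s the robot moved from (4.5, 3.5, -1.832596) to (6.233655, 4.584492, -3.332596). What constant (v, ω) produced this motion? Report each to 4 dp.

v = -1.5000, ω = -1.0000

Δθ = -3.332596 − -1.832596 = -1.500000
ω = Δθ/dt = -1.500000/1.5 = -1.0000
R = Δx/(sin θ' − sin θ) = 1.5000
v = R·ω = 1.5000·-1.0000 = -1.5000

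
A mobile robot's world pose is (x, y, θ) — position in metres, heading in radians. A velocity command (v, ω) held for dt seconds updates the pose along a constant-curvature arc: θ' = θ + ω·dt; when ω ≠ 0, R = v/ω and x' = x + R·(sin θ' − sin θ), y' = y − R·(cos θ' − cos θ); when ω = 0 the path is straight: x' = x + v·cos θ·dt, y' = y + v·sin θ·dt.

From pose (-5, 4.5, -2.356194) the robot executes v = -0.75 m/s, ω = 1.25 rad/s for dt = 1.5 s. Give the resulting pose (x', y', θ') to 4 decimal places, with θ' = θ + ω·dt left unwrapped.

(-5.1466, 5.4561, -0.4812)

θ' = -2.3562 + 1.25·1.5 = -0.4812
R = v/ω = -0.75/1.25 = -0.6000
x' = -5 + -0.6000·(sin -0.4812 − sin -2.3562) = -5.1466
y' = 4.5 − -0.6000·(cos -0.4812 − cos -2.3562) = 5.4561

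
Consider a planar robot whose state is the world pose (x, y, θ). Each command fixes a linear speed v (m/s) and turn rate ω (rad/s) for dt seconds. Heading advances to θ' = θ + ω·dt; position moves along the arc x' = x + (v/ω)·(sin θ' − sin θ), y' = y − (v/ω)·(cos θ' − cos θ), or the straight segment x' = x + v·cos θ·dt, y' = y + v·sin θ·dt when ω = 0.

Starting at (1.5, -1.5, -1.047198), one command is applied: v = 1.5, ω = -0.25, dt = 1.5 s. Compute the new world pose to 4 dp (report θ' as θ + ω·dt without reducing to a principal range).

θ' = -1.0472 + -0.25·1.5 = -1.4222
R = v/ω = 1.5/-0.25 = -6.0000
x' = 1.5 + -6.0000·(sin -1.4222 − sin -1.0472) = 2.2377
y' = -1.5 − -6.0000·(cos -1.4222 − cos -1.0472) = -3.6117

(2.2377, -3.6117, -1.4222)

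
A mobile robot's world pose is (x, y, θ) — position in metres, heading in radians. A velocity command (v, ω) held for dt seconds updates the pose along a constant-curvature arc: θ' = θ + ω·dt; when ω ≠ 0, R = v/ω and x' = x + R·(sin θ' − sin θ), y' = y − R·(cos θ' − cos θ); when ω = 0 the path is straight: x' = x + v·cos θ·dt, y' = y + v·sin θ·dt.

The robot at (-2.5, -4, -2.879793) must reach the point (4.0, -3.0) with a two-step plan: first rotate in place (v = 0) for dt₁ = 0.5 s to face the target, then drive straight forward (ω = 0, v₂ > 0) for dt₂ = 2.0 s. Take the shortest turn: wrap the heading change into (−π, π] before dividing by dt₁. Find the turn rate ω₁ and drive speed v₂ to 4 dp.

heading to target = atan2(-3−-4, 4−-2.5) = 0.1526
Δθ = wrap(0.1526 − -2.8798) = 3.0324; ω₁ = Δθ/dt₁ = 6.0649
distance = √((4−-2.5)² + (-3−-4)²) = 6.5765; v₂ = distance/dt₂ = 3.2882

ω₁ = 6.0649, v₂ = 3.2882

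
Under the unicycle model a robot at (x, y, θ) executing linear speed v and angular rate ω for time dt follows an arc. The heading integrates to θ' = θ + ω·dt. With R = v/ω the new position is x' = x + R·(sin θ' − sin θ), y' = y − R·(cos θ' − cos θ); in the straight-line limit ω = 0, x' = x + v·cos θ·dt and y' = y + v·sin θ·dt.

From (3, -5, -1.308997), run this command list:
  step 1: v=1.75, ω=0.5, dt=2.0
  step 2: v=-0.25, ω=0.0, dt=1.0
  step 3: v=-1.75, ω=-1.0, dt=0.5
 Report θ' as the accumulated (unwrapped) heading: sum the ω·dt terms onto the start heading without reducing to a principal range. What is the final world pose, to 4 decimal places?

step 1: θ'=-0.3090 (R=3.5000) → pose (5.3164, -7.4284, -0.3090)
step 2: θ'=-0.3090 (straight) → pose (5.0782, -7.3523, -0.3090)
step 3: θ'=-0.8090 (R=1.7500) → pose (4.3441, -6.8931, -0.8090)

(4.3441, -6.8931, -0.8090)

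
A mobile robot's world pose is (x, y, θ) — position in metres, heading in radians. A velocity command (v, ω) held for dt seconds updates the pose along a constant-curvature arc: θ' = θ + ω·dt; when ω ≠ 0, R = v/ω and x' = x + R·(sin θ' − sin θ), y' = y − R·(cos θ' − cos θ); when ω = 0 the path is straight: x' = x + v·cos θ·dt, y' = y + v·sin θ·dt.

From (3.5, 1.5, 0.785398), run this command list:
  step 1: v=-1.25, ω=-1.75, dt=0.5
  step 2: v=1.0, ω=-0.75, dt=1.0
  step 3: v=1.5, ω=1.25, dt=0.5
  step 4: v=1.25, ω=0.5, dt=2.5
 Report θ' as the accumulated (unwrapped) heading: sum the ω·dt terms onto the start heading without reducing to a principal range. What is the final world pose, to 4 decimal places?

(7.1245, 1.6520, 1.0354)

step 1: θ'=-0.0896 (R=0.7143) → pose (2.9310, 1.2937, -0.0896)
step 2: θ'=-0.8396 (R=-1.3333) → pose (3.8042, 0.8560, -0.8396)
step 3: θ'=-0.2146 (R=1.2000) → pose (4.4419, 0.4849, -0.2146)
step 4: θ'=1.0354 (R=2.5000) → pose (7.1245, 1.6520, 1.0354)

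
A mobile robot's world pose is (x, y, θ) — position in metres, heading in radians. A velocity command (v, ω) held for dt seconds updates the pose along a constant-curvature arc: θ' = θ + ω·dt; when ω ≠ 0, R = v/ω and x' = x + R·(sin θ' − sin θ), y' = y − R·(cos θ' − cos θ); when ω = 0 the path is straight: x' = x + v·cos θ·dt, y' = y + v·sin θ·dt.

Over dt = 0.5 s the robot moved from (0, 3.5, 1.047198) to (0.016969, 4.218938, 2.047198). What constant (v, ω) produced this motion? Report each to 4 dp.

Δθ = 2.047198 − 1.047198 = 1.000000
ω = Δθ/dt = 1.000000/0.5 = 2.0000
R = −Δy/(cos θ' − cos θ) = 0.7500
v = R·ω = 0.7500·2.0000 = 1.5000

v = 1.5000, ω = 2.0000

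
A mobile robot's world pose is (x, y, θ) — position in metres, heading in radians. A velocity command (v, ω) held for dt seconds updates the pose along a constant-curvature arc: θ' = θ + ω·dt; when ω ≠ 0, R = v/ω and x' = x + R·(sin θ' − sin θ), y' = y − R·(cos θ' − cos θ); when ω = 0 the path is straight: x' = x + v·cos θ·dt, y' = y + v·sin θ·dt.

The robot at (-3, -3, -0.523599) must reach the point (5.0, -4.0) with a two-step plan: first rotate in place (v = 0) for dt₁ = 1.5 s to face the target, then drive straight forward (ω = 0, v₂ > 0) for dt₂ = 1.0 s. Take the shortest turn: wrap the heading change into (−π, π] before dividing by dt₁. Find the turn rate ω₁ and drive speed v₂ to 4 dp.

heading to target = atan2(-4−-3, 5−-3) = -0.1244
Δθ = wrap(-0.1244 − -0.5236) = 0.3992; ω₁ = Δθ/dt₁ = 0.2662
distance = √((5−-3)² + (-4−-3)²) = 8.0623; v₂ = distance/dt₂ = 8.0623

ω₁ = 0.2662, v₂ = 8.0623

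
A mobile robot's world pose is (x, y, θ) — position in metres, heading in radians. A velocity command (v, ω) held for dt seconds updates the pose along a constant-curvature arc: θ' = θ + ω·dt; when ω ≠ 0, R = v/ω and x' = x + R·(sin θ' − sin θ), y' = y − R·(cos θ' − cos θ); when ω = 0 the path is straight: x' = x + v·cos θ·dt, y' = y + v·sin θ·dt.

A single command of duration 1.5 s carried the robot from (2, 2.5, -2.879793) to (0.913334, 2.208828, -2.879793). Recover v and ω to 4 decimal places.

v = 0.7500, ω = 0.0000

Δθ = -2.879793 − -2.879793 = 0.000000
ω = Δθ/dt = 0.000000/1.5 = 0.0000
ω = 0 → v = (Δx·cos θ + Δy·sin θ)/dt = 0.7500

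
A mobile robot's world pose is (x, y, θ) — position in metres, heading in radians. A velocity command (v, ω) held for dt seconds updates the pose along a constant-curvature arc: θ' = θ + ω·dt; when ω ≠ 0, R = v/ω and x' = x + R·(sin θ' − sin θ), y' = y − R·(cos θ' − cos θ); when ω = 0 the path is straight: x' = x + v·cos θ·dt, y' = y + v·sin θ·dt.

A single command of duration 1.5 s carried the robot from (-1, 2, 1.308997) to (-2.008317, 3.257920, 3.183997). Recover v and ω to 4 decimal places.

v = 1.2500, ω = 1.2500

Δθ = 3.183997 − 1.308997 = 1.875000
ω = Δθ/dt = 1.875000/1.5 = 1.2500
R = −Δy/(cos θ' − cos θ) = 1.0000
v = R·ω = 1.0000·1.2500 = 1.2500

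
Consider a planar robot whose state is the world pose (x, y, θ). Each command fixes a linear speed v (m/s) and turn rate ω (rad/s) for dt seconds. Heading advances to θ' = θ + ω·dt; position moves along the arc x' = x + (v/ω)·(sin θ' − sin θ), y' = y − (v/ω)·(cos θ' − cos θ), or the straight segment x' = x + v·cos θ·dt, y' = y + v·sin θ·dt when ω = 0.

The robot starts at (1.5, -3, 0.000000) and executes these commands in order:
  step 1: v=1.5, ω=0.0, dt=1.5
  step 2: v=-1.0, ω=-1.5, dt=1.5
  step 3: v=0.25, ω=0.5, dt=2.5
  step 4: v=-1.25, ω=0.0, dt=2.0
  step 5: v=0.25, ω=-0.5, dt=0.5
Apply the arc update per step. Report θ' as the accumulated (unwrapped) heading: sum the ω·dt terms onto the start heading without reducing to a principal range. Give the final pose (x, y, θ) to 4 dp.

step 1: θ'=0.0000 (straight) → pose (3.7500, -3.0000, 0.0000)
step 2: θ'=-2.2500 (R=0.6667) → pose (3.2313, -1.9146, -2.2500)
step 3: θ'=-1.0000 (R=0.5000) → pose (3.1996, -2.4988, -1.0000)
step 4: θ'=-1.0000 (straight) → pose (1.8488, -0.3951, -1.0000)
step 5: θ'=-1.2500 (R=-0.5000) → pose (1.9026, -0.5076, -1.2500)

(1.9026, -0.5076, -1.2500)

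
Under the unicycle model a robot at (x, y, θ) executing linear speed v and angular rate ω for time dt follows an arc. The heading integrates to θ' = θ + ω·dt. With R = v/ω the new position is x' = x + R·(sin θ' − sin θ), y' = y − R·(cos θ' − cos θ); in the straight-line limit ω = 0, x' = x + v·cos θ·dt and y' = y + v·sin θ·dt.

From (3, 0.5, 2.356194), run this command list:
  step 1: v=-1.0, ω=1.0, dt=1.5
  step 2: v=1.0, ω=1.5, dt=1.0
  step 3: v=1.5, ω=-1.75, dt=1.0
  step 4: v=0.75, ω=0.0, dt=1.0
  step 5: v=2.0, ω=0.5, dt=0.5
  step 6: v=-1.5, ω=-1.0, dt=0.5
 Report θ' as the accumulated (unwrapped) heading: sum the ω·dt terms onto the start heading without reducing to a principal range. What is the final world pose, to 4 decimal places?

step 1: θ'=3.8562 (R=-1.0000) → pose (4.3624, 0.4518, 3.8562)
step 2: θ'=5.3562 (R=0.6667) → pose (4.2661, -0.4520, 5.3562)
step 3: θ'=3.6062 (R=-0.8571) → pose (3.9646, -1.7328, 3.6062)
step 4: θ'=3.6062 (straight) → pose (3.2941, -2.0688, 3.6062)
step 5: θ'=3.8562 (R=4.0000) → pose (2.4651, -2.6234, 3.8562)
step 6: θ'=3.3562 (R=1.5000) → pose (3.1286, -2.2908, 3.3562)

(3.1286, -2.2908, 3.3562)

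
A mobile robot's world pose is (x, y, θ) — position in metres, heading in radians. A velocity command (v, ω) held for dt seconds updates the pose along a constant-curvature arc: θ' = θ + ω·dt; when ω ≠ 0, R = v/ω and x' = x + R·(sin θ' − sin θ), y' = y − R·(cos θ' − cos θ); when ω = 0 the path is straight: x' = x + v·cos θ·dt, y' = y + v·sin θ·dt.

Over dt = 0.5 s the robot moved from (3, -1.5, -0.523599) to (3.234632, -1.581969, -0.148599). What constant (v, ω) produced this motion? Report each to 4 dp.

Δθ = -0.148599 − -0.523599 = 0.375000
ω = Δθ/dt = 0.375000/0.5 = 0.7500
R = Δx/(sin θ' − sin θ) = 0.6667
v = R·ω = 0.6667·0.7500 = 0.5000

v = 0.5000, ω = 0.7500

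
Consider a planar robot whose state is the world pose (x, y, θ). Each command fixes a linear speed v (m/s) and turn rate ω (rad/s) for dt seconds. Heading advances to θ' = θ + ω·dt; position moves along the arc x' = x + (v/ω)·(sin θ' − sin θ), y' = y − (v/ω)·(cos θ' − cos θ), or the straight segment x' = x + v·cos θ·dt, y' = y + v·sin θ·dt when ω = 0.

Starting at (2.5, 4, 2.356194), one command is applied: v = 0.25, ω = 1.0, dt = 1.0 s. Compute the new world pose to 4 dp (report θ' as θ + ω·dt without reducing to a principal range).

(2.2700, 4.0675, 3.3562)

θ' = 2.3562 + 1.0·1.0 = 3.3562
R = v/ω = 0.25/1.0 = 0.2500
x' = 2.5 + 0.2500·(sin 3.3562 − sin 2.3562) = 2.2700
y' = 4 − 0.2500·(cos 3.3562 − cos 2.3562) = 4.0675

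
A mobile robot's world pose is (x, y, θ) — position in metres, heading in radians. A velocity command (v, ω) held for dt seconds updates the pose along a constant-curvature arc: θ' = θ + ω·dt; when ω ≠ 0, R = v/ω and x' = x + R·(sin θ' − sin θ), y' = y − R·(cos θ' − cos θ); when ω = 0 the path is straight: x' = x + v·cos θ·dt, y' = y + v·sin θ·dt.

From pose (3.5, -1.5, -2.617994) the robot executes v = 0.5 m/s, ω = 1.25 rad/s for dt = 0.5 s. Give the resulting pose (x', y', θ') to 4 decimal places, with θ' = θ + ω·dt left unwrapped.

θ' = -2.6180 + 1.25·0.5 = -1.9930
R = v/ω = 0.5/1.25 = 0.4000
x' = 3.5 + 0.4000·(sin -1.9930 − sin -2.6180) = 3.3351
y' = -1.5 − 0.4000·(cos -1.9930 − cos -2.6180) = -1.6825

(3.3351, -1.6825, -1.9930)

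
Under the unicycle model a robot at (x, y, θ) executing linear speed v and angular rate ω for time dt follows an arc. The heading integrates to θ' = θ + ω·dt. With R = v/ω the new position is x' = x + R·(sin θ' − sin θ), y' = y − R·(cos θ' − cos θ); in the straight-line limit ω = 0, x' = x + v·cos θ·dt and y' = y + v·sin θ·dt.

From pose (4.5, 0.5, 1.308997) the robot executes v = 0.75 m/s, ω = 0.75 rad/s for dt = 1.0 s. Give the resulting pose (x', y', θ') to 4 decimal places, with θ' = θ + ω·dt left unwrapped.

θ' = 1.3090 + 0.75·1.0 = 2.0590
R = v/ω = 0.75/0.75 = 1.0000
x' = 4.5 + 1.0000·(sin 2.0590 − sin 1.3090) = 4.4173
y' = 0.5 − 1.0000·(cos 2.0590 − cos 1.3090) = 1.2279

(4.4173, 1.2279, 2.0590)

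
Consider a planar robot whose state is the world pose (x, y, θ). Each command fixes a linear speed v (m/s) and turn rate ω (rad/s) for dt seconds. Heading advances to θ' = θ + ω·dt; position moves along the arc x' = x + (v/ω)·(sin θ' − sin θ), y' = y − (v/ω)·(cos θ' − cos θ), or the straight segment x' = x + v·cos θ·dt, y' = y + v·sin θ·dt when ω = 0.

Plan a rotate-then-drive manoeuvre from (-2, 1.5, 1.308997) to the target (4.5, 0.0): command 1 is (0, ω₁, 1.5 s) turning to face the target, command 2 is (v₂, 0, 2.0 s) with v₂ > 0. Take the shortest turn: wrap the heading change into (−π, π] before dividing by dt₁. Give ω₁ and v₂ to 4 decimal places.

ω₁ = -1.0239, v₂ = 3.3354

heading to target = atan2(0−1.5, 4.5−-2) = -0.2268
Δθ = wrap(-0.2268 − 1.3090) = -1.5358; ω₁ = Δθ/dt₁ = -1.0239
distance = √((4.5−-2)² + (0−1.5)²) = 6.6708; v₂ = distance/dt₂ = 3.3354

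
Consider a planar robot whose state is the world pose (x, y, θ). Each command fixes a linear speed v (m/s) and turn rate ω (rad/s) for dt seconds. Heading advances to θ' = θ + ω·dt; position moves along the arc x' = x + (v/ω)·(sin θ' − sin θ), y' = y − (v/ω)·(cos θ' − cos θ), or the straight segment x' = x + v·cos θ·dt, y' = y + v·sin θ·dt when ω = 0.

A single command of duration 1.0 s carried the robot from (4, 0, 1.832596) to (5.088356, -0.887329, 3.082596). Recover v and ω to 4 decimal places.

Δθ = 3.082596 − 1.832596 = 1.250000
ω = Δθ/dt = 1.250000/1.0 = 1.2500
R = Δx/(sin θ' − sin θ) = -1.2000
v = R·ω = -1.2000·1.2500 = -1.5000

v = -1.5000, ω = 1.2500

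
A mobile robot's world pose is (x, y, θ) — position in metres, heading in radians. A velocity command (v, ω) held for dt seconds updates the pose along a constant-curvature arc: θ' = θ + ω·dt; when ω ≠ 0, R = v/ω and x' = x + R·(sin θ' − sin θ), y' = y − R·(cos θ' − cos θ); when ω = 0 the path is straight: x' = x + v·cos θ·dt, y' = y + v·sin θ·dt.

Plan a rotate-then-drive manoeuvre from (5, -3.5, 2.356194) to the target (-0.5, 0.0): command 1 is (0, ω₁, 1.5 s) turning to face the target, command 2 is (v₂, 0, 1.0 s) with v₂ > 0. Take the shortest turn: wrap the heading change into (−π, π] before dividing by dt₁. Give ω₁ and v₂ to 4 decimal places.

heading to target = atan2(0−-3.5, -0.5−5) = 2.5749
Δθ = wrap(2.5749 − 2.3562) = 0.2187; ω₁ = Δθ/dt₁ = 0.1458
distance = √((-0.5−5)² + (0−-3.5)²) = 6.5192; v₂ = distance/dt₂ = 6.5192

ω₁ = 0.1458, v₂ = 6.5192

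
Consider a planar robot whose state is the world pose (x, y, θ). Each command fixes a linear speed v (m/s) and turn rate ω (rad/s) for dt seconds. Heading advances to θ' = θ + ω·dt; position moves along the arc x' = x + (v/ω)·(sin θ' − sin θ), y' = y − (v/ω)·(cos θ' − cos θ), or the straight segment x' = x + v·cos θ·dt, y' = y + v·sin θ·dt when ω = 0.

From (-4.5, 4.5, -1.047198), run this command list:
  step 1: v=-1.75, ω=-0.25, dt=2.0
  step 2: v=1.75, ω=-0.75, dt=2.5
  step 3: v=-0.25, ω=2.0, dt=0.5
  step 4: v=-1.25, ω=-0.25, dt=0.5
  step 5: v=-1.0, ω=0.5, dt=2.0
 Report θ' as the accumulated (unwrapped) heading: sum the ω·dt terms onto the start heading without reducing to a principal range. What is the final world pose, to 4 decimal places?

step 1: θ'=-1.5472 (R=7.0000) → pose (-5.4359, 7.8348, -1.5472)
step 2: θ'=-3.4222 (R=-2.3333) → pose (-8.4147, 5.5377, -3.4222)
step 3: θ'=-2.4222 (R=-0.1250) → pose (-8.2978, 5.5638, -2.4222)
step 4: θ'=-2.5472 (R=5.0000) → pose (-7.8031, 5.9452, -2.5472)
step 5: θ'=-1.5472 (R=-2.0000) → pose (-6.9237, 7.6494, -1.5472)

(-6.9237, 7.6494, -1.5472)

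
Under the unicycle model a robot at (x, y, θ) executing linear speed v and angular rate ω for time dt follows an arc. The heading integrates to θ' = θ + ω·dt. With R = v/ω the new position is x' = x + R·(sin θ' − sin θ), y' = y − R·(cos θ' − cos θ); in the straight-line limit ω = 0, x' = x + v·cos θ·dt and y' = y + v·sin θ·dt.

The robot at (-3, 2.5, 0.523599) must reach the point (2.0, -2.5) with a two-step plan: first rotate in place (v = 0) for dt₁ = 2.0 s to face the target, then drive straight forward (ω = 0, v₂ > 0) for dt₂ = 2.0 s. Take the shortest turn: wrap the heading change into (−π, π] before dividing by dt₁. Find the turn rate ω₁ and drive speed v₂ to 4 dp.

ω₁ = -0.6545, v₂ = 3.5355

heading to target = atan2(-2.5−2.5, 2−-3) = -0.7854
Δθ = wrap(-0.7854 − 0.5236) = -1.3090; ω₁ = Δθ/dt₁ = -0.6545
distance = √((2−-3)² + (-2.5−2.5)²) = 7.0711; v₂ = distance/dt₂ = 3.5355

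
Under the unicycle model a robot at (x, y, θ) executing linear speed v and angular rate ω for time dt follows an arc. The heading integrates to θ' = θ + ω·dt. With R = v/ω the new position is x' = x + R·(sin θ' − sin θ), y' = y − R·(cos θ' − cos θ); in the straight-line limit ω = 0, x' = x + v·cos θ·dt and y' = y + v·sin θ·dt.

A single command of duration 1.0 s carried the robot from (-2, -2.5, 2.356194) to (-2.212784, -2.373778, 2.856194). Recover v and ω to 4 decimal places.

Δθ = 2.856194 − 2.356194 = 0.500000
ω = Δθ/dt = 0.500000/1.0 = 0.5000
R = Δx/(sin θ' − sin θ) = 0.5000
v = R·ω = 0.5000·0.5000 = 0.2500

v = 0.2500, ω = 0.5000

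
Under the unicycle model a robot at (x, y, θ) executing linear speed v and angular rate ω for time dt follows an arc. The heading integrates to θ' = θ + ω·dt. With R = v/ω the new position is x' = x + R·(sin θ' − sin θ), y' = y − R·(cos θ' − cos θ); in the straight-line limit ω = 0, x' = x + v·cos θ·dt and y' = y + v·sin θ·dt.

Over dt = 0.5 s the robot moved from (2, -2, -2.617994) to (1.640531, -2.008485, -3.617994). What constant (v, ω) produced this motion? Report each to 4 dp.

Δθ = -3.617994 − -2.617994 = -1.000000
ω = Δθ/dt = -1.000000/0.5 = -2.0000
R = Δx/(sin θ' − sin θ) = -0.3750
v = R·ω = -0.3750·-2.0000 = 0.7500

v = 0.7500, ω = -2.0000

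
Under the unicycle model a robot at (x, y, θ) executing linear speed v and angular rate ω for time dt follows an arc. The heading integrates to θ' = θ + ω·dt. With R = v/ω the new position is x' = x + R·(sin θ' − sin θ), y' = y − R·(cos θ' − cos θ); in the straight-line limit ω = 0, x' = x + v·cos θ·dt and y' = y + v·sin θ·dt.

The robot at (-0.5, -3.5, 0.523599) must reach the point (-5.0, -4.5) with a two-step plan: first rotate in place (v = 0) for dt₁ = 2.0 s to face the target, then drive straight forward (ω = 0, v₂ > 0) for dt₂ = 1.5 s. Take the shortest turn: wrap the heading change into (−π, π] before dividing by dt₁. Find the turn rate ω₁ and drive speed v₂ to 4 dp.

ω₁ = 1.4183, v₂ = 3.0732

heading to target = atan2(-4.5−-3.5, -5−-0.5) = -2.9229
Δθ = wrap(-2.9229 − 0.5236) = 2.8367; ω₁ = Δθ/dt₁ = 1.4183
distance = √((-5−-0.5)² + (-4.5−-3.5)²) = 4.6098; v₂ = distance/dt₂ = 3.0732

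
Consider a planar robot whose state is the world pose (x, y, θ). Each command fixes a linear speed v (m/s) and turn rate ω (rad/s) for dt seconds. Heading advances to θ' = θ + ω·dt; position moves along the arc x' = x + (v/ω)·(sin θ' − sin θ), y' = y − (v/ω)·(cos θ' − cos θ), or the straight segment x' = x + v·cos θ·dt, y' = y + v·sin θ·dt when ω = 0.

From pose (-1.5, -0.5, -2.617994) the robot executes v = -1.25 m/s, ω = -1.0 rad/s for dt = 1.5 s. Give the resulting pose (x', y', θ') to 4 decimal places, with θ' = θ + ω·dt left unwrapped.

θ' = -2.6180 + -1.0·1.5 = -4.1180
R = v/ω = -1.25/-1.0 = 1.2500
x' = -1.5 + 1.2500·(sin -4.1180 − sin -2.6180) = 0.1606
y' = -0.5 − 1.2500·(cos -4.1180 − cos -2.6180) = -0.8825

(0.1606, -0.8825, -4.1180)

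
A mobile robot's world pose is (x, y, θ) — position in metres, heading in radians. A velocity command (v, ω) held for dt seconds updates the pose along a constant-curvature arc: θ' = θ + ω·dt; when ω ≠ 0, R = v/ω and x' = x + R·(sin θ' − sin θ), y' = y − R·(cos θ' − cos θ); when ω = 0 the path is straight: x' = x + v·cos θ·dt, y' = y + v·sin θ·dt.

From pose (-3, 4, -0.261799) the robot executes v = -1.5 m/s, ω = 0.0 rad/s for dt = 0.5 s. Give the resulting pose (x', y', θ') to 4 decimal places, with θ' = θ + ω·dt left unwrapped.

(-3.7244, 4.1941, -0.2618)

θ' = -0.2618 + 0.0·0.5 = -0.2618
ω = 0 → straight: x' = -3 + -1.5·cos(-0.2618)·0.5 = -3.7244
y' = 4 + -1.5·sin(-0.2618)·0.5 = 4.1941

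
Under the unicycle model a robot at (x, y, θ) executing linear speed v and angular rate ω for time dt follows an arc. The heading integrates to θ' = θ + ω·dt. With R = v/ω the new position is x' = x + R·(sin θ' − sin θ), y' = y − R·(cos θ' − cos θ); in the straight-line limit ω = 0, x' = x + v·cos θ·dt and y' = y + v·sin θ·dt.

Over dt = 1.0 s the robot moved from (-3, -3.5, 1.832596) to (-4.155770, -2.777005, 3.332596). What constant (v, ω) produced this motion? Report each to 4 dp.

Δθ = 3.332596 − 1.832596 = 1.500000
ω = Δθ/dt = 1.500000/1.0 = 1.5000
R = Δx/(sin θ' − sin θ) = 1.0000
v = R·ω = 1.0000·1.5000 = 1.5000

v = 1.5000, ω = 1.5000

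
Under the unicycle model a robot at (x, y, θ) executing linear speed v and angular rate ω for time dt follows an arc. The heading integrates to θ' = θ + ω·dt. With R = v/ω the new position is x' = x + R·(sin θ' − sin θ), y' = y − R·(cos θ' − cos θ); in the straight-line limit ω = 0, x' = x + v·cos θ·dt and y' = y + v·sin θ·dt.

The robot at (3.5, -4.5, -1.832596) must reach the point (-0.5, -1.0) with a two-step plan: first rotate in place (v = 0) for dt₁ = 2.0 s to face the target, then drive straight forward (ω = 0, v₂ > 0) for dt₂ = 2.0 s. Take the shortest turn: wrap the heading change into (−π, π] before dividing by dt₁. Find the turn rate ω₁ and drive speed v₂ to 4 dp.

heading to target = atan2(-1−-4.5, -0.5−3.5) = 2.4228
Δθ = wrap(2.4228 − -1.8326) = -2.0278; ω₁ = Δθ/dt₁ = -1.0139
distance = √((-0.5−3.5)² + (-1−-4.5)²) = 5.3151; v₂ = distance/dt₂ = 2.6575

ω₁ = -1.0139, v₂ = 2.6575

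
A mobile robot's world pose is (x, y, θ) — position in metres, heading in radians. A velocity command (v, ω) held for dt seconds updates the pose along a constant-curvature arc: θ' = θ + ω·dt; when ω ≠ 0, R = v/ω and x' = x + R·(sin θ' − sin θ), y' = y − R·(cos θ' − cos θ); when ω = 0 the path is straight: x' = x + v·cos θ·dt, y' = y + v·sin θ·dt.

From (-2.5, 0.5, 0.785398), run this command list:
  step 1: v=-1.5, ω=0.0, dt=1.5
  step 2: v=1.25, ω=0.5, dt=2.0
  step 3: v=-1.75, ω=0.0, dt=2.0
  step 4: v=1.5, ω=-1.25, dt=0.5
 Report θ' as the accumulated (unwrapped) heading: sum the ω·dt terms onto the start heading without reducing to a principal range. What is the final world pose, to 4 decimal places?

(-2.5986, -1.4762, 1.1604)

step 1: θ'=0.7854 (straight) → pose (-4.0910, -1.0910, 0.7854)
step 2: θ'=1.7854 (R=2.5000) → pose (-3.4161, 1.2092, 1.7854)
step 3: θ'=1.7854 (straight) → pose (-2.6708, -2.2105, 1.7854)
step 4: θ'=1.1604 (R=-1.2000) → pose (-2.5986, -1.4762, 1.1604)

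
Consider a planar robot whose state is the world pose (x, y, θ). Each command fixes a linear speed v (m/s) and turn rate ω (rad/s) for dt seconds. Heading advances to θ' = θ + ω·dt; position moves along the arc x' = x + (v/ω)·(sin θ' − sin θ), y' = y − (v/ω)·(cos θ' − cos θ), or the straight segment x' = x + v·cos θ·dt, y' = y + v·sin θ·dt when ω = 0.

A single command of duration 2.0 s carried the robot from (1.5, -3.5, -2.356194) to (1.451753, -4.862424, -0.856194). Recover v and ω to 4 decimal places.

v = 0.7500, ω = 0.7500

Δθ = -0.856194 − -2.356194 = 1.500000
ω = Δθ/dt = 1.500000/2.0 = 0.7500
R = −Δy/(cos θ' − cos θ) = 1.0000
v = R·ω = 1.0000·0.7500 = 0.7500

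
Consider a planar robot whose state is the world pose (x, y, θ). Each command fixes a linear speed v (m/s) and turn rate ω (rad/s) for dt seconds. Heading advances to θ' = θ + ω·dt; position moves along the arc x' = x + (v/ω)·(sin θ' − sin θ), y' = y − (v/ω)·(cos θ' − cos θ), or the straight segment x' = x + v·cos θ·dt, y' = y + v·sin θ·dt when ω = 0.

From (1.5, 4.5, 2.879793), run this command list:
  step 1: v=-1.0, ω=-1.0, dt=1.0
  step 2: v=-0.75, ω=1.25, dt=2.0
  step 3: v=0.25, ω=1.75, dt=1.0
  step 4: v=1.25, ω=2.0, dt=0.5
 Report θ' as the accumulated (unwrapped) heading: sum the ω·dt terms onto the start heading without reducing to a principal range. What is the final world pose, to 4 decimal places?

(4.0094, 3.8405, 7.1298)

step 1: θ'=1.8798 (R=1.0000) → pose (2.1938, 3.8382, 1.8798)
step 2: θ'=4.3798 (R=-0.6000) → pose (3.3325, 3.8247, 4.3798)
step 3: θ'=6.1298 (R=0.1429) → pose (3.4457, 3.6369, 6.1298)
step 4: θ'=7.1298 (R=0.6250) → pose (4.0094, 3.8405, 7.1298)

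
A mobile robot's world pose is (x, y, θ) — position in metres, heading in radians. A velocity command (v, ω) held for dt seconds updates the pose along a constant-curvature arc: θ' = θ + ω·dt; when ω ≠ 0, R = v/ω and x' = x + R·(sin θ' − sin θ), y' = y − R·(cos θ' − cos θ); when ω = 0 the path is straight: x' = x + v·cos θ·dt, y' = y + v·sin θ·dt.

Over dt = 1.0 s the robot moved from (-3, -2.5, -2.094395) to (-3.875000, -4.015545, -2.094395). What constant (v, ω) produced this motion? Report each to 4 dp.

Δθ = -2.094395 − -2.094395 = 0.000000
ω = Δθ/dt = 0.000000/1.0 = 0.0000
ω = 0 → v = (Δx·cos θ + Δy·sin θ)/dt = 1.7500

v = 1.7500, ω = 0.0000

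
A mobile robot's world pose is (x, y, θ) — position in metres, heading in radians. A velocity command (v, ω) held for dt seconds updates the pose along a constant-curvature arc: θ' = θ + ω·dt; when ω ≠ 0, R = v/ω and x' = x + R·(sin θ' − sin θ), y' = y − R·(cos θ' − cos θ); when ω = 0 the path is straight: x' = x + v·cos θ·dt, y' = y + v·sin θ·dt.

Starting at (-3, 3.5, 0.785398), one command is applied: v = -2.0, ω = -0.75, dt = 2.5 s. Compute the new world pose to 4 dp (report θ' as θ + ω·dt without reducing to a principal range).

θ' = 0.7854 + -0.75·2.5 = -1.0896
R = v/ω = -2.0/-0.75 = 2.6667
x' = -3 + 2.6667·(sin -1.0896 − sin 0.7854) = -7.2495
y' = 3.5 − 2.6667·(cos -1.0896 − cos 0.7854) = 4.1514

(-7.2495, 4.1514, -1.0896)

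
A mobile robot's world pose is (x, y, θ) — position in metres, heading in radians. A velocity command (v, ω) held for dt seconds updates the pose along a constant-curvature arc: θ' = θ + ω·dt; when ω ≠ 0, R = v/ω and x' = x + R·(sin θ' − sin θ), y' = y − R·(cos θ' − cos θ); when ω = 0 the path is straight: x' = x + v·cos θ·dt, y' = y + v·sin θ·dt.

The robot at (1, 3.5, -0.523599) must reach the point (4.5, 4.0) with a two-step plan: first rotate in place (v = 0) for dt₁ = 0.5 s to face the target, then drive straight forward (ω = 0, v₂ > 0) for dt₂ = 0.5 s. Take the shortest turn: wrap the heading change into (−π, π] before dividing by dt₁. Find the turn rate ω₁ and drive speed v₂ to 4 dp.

ω₁ = 1.3310, v₂ = 7.0711

heading to target = atan2(4−3.5, 4.5−1) = 0.1419
Δθ = wrap(0.1419 − -0.5236) = 0.6655; ω₁ = Δθ/dt₁ = 1.3310
distance = √((4.5−1)² + (4−3.5)²) = 3.5355; v₂ = distance/dt₂ = 7.0711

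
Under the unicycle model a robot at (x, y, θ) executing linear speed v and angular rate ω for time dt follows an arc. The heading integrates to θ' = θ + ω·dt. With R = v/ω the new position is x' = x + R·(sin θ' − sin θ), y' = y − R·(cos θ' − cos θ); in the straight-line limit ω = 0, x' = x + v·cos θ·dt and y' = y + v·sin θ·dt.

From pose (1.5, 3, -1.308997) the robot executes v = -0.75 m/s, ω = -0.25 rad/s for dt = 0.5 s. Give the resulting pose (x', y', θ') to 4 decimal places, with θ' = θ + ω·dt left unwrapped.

(1.4258, 3.3673, -1.4340)

θ' = -1.3090 + -0.25·0.5 = -1.4340
R = v/ω = -0.75/-0.25 = 3.0000
x' = 1.5 + 3.0000·(sin -1.4340 − sin -1.3090) = 1.4258
y' = 3 − 3.0000·(cos -1.4340 − cos -1.3090) = 3.3673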